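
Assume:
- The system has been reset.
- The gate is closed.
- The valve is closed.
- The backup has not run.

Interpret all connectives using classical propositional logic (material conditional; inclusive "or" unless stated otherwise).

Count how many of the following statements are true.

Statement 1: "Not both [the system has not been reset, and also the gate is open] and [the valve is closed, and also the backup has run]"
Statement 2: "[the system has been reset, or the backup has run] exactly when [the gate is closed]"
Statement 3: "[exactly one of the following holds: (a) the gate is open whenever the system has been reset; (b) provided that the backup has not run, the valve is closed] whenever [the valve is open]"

Let P = "the system has been reset" (True), Q = "the gate is open" (False), R = "the valve is open" (False), S = "the backup has run" (False).

Statement 1: Parsed as (not P and Q) nand (not R and S)

not P = not True = False
not P and Q = False and False = False
not R = not False = True
not R and S = True and False = False
(not P and Q) nand (not R and S) = False nand False = True
Thus Statement 1 is true.

Statement 2: In symbols: (P or S) iff not Q

P or S = True or False = True
not Q = not False = True
(P or S) iff not Q = True iff True = True
Thus Statement 2 is true.

Statement 3: In symbols: R -> ((P -> Q) xor (not S -> not R))

P -> Q = True -> False = False
not S = not False = True
not R = not False = True
not S -> not R = True -> True = True
(P -> Q) xor (not S -> not R) = False xor True = True
R -> ((P -> Q) xor (not S -> not R)) = False -> True = True
Hence Statement 3 is true.

Count: 3.

3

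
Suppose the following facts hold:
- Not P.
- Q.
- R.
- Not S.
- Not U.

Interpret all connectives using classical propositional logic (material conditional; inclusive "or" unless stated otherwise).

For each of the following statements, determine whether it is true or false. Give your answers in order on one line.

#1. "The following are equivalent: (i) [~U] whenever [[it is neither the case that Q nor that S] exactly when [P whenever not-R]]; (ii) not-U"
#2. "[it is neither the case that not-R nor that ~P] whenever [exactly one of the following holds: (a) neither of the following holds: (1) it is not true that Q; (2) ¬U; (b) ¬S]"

#1: Formalization: (((Q ↓ S) ↔ (¬R → P)) → ¬U) ↔ ¬U

Q ↓ S = T ↓ F = F
¬R = ¬T = F
¬R → P = F → F = T
(Q ↓ S) ↔ (¬R → P) = F ↔ T = F
¬U = ¬F = T
((Q ↓ S) ↔ (¬R → P)) → ¬U = F → T = T
¬U = ¬F = T
(((Q ↓ S) ↔ (¬R → P)) → ¬U) ↔ ¬U = T ↔ T = T
Thus #1 is true.

#2: Parsed as ((¬Q ↓ ¬U) ⊕ ¬S) → (¬R ↓ ¬P)

¬Q = ¬T = F
¬U = ¬F = T
¬Q ↓ ¬U = F ↓ T = F
¬S = ¬F = T
(¬Q ↓ ¬U) ⊕ ¬S = F ⊕ T = T
¬R = ¬T = F
¬P = ¬F = T
¬R ↓ ¬P = F ↓ T = F
((¬Q ↓ ¬U) ⊕ ¬S) → (¬R ↓ ¬P) = T → F = F
Hence #2 is false.

#1 T; #2 F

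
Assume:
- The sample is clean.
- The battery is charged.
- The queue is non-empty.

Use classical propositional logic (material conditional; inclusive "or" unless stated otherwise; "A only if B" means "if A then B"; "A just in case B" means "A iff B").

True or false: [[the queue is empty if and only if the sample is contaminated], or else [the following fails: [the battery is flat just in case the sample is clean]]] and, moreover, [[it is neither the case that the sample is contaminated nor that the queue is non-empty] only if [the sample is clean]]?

Let H = "the queue is empty" (F), D = "the sample is contaminated" (F), N = "the battery is charged" (T).
Formalization: ((H ↔ D) ∨ ¬(¬N ↔ ¬D)) ∧ ((D ↓ ¬H) → ¬D)

H ↔ D = F ↔ F = T
¬N = ¬T = F
¬D = ¬F = T
¬N ↔ ¬D = F ↔ T = F
¬(¬N ↔ ¬D) = ¬F = T
(H ↔ D) ∨ ¬(¬N ↔ ¬D) = T ∨ T = T
¬H = ¬F = T
D ↓ ¬H = F ↓ T = F
¬D = ¬F = T
(D ↓ ¬H) → ¬D = F → T = T
((H ↔ D) ∨ ¬(¬N ↔ ¬D)) ∧ ((D ↓ ¬H) → ¬D) = T ∧ T = T

True.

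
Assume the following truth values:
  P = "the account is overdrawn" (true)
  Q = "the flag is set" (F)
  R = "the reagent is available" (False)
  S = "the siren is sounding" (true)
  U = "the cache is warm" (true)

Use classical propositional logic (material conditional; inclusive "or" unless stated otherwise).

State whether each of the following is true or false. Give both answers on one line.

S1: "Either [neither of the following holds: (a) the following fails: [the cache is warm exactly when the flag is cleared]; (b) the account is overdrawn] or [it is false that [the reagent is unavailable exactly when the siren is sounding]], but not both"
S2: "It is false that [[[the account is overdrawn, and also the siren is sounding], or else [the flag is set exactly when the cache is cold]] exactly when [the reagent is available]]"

S1: This is (¬(U ↔ ¬Q) ↓ P) ⊕ ¬(¬R ↔ S).

¬Q = ¬F = T
U ↔ ¬Q = T ↔ T = T
¬(U ↔ ¬Q) = ¬T = F
¬(U ↔ ¬Q) ↓ P = F ↓ T = F
¬R = ¬F = T
¬R ↔ S = T ↔ T = T
¬(¬R ↔ S) = ¬T = F
(¬(U ↔ ¬Q) ↓ P) ⊕ ¬(¬R ↔ S) = F ⊕ F = F
Thus S1 is false.

S2: This is ¬(((P ∧ S) ∨ (Q ↔ ¬U)) ↔ R).

P ∧ S = T ∧ T = T
¬U = ¬T = F
Q ↔ ¬U = F ↔ F = T
(P ∧ S) ∨ (Q ↔ ¬U) = T ∨ T = T
((P ∧ S) ∨ (Q ↔ ¬U)) ↔ R = T ↔ F = F
¬(((P ∧ S) ∨ (Q ↔ ¬U)) ↔ R) = ¬F = T
Hence S2 is true.

S1 false / S2 true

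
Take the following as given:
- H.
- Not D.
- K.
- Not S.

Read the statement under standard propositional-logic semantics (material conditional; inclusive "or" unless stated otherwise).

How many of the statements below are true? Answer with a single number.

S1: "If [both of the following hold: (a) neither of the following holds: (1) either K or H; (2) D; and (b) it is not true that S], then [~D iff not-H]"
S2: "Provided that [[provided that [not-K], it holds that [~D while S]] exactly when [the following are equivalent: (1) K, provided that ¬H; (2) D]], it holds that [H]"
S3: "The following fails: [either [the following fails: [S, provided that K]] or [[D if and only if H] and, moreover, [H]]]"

S1: In symbols: (((K or H) nor D) and not S) -> (not D iff not H)

K or H = True or True = True
(K or H) nor D = True nor False = False
not S = not False = True
((K or H) nor D) and not S = False and True = False
not D = not False = True
not H = not True = False
not D iff not H = True iff False = False
(((K or H) nor D) and not S) -> (not D iff not H) = False -> False = True
Hence S1 is true.

S2: Parsed as ((not K -> (not D and S)) iff ((not H -> K) iff D)) -> H

not K = not True = False
not D = not False = True
not D and S = True and False = False
not K -> (not D and S) = False -> False = True
not H = not True = False
not H -> K = False -> True = True
(not H -> K) iff D = True iff False = False
(not K -> (not D and S)) iff ((not H -> K) iff D) = True iff False = False
((not K -> (not D and S)) iff ((not H -> K) iff D)) -> H = False -> True = True
So S2 is true.

S3: Formalization: not (not (K -> S) or ((D iff H) and H))

K -> S = True -> False = False
not (K -> S) = not False = True
D iff H = False iff True = False
(D iff H) and H = False and True = False
not (K -> S) or ((D iff H) and H) = True or False = True
not (not (K -> S) or ((D iff H) and H)) = not True = False
Thus S3 is false.

2 of the 3 statements are true (S1, S2).

2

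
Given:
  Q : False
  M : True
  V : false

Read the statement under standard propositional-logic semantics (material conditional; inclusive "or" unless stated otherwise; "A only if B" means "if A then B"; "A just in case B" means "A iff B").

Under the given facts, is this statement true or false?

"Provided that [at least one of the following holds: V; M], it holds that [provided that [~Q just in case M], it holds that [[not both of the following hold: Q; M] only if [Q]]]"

The statement is false.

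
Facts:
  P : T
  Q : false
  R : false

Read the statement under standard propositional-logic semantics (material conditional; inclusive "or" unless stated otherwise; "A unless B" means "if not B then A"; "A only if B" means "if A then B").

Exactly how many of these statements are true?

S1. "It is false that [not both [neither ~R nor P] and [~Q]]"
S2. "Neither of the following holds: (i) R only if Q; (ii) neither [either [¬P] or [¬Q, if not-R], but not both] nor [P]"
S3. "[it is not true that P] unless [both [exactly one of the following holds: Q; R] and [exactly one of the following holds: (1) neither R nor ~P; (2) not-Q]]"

S1: Parsed as ~((~R nor P) nand ~Q)

~R = ~F = T
~R nor P = T nor T = F
~Q = ~F = T
(~R nor P) nand ~Q = F nand T = T
~((~R nor P) nand ~Q) = ~T = F
Thus S1 is false.

S2: This is (R -> Q) nor ((~P xor (~R -> ~Q)) nor P).

R -> Q = F -> F = T
~P = ~T = F
~R = ~F = T
~Q = ~F = T
~R -> ~Q = T -> T = T
~P xor (~R -> ~Q) = F xor T = T
(~P xor (~R -> ~Q)) nor P = T nor T = F
(R -> Q) nor ((~P xor (~R -> ~Q)) nor P) = T nor F = F
Hence S2 is false.

S3: Parsed as ~P | ((Q xor R) & ((R nor ~P) xor ~Q))

~P = ~T = F
Q xor R = F xor F = F
~P = ~T = F
R nor ~P = F nor F = T
~Q = ~F = T
(R nor ~P) xor ~Q = T xor T = F
(Q xor R) & ((R nor ~P) xor ~Q) = F & F = F
~P | ((Q xor R) & ((R nor ~P) xor ~Q)) = F | F = F
Hence S3 is false.

True statements: 0 (none).

0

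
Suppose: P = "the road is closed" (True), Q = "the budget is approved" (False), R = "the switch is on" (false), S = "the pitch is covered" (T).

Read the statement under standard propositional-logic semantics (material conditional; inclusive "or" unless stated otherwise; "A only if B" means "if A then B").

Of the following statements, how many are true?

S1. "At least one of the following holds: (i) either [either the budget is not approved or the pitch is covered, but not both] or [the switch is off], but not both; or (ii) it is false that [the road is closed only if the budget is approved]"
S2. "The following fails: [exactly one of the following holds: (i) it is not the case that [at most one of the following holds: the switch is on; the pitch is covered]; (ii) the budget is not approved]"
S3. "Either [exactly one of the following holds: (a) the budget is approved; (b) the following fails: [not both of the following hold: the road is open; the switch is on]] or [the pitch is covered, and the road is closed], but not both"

S1: Formalization: ((~Q xor S) xor ~R) | ~(P -> Q)

~Q = ~F = T
~Q xor S = T xor T = F
~R = ~F = T
(~Q xor S) xor ~R = F xor T = T
P -> Q = T -> F = F
~(P -> Q) = ~F = T
((~Q xor S) xor ~R) | ~(P -> Q) = T | T = T
So S1 is true.

S2: Formalization: ~(~(R nand S) xor ~Q)

R nand S = F nand T = T
~(R nand S) = ~T = F
~Q = ~F = T
~(R nand S) xor ~Q = F xor T = T
~(~(R nand S) xor ~Q) = ~T = F
Hence S2 is false.

S3: Parsed as (Q xor ~(~P nand R)) xor (S & P)

~P = ~T = F
~P nand R = F nand F = T
~(~P nand R) = ~T = F
Q xor ~(~P nand R) = F xor F = F
S & P = T & T = T
(Q xor ~(~P nand R)) xor (S & P) = F xor T = T
Thus S3 is true.

Count: 2.

2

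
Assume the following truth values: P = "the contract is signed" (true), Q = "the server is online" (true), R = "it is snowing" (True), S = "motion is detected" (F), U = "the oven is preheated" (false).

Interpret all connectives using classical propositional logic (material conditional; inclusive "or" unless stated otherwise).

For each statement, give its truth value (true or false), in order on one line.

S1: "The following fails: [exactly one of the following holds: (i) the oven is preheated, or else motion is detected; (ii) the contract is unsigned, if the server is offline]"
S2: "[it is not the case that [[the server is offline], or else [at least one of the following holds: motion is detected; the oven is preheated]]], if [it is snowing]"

S1: Parsed as not ((U or S) xor (not Q -> not P))

U or S = False or False = False
not Q = not True = False
not P = not True = False
not Q -> not P = False -> False = True
(U or S) xor (not Q -> not P) = False xor True = True
not ((U or S) xor (not Q -> not P)) = not True = False
Thus S1 is false.

S2: Formalization: R -> not (not Q or (S or U))

not Q = not True = False
S or U = False or False = False
not Q or (S or U) = False or False = False
not (not Q or (S or U)) = not False = True
R -> not (not Q or (S or U)) = True -> True = True
Hence S2 is true.

S1 F; S2 T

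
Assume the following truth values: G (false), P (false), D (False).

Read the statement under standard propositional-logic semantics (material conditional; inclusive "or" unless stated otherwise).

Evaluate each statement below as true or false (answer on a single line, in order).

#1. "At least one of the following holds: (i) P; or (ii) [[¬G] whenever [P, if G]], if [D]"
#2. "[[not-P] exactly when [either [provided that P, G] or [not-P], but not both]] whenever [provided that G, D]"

#1 True, #2 False

#1: In symbols: P ∨ (D → ((G → P) → ¬G))

G → P = F → F = T
¬G = ¬F = T
(G → P) → ¬G = T → T = T
D → ((G → P) → ¬G) = F → T = T
P ∨ (D → ((G → P) → ¬G)) = F ∨ T = T
Hence #1 is true.

#2: In symbols: (G → D) → (¬P ↔ ((P → G) ⊕ ¬P))

G → D = F → F = T
¬P = ¬F = T
P → G = F → F = T
¬P = ¬F = T
(P → G) ⊕ ¬P = T ⊕ T = F
¬P ↔ ((P → G) ⊕ ¬P) = T ↔ F = F
(G → D) → (¬P ↔ ((P → G) ⊕ ¬P)) = T → F = F
So #2 is false.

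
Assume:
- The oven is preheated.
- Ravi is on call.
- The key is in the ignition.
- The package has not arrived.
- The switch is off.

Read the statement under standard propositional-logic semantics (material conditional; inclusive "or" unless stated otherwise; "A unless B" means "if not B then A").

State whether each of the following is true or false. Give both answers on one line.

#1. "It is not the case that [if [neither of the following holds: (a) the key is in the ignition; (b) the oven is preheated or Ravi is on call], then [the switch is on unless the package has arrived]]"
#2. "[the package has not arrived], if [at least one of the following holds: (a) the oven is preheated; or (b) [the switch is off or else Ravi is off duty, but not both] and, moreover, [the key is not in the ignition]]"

Let R = "the key is in the ignition" (T), K = "the oven is preheated" (T), V = "Ravi is on call" (T), H = "the switch is on" (F), G = "the package has arrived" (F).

#1: Parsed as ¬((R ↓ (K ∨ V)) → (H ∨ G))

K ∨ V = T ∨ T = T
R ↓ (K ∨ V) = T ↓ T = F
H ∨ G = F ∨ F = F
(R ↓ (K ∨ V)) → (H ∨ G) = F → F = T
¬((R ↓ (K ∨ V)) → (H ∨ G)) = ¬T = F
Thus #1 is false.

#2: Formalization: (K ∨ ((¬H ⊕ ¬V) ∧ ¬R)) → ¬G

¬H = ¬F = T
¬V = ¬T = F
¬H ⊕ ¬V = T ⊕ F = T
¬R = ¬T = F
(¬H ⊕ ¬V) ∧ ¬R = T ∧ F = F
K ∨ ((¬H ⊕ ¬V) ∧ ¬R) = T ∨ F = T
¬G = ¬F = T
(K ∨ ((¬H ⊕ ¬V) ∧ ¬R)) → ¬G = T → T = T
Thus #2 is true.

#1 F / #2 T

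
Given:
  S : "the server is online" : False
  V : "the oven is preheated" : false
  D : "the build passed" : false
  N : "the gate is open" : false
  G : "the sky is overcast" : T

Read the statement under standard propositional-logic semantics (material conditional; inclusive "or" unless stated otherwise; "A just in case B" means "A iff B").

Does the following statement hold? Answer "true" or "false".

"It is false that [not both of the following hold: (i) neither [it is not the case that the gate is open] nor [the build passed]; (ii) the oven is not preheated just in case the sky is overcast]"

Formalization: ¬((¬N ↓ D) ↑ (¬V ↔ G))

¬N = ¬F = T
¬N ↓ D = T ↓ F = F
¬V = ¬F = T
¬V ↔ G = T ↔ T = T
(¬N ↓ D) ↑ (¬V ↔ G) = F ↑ T = T
¬((¬N ↓ D) ↑ (¬V ↔ G)) = ¬T = F

False.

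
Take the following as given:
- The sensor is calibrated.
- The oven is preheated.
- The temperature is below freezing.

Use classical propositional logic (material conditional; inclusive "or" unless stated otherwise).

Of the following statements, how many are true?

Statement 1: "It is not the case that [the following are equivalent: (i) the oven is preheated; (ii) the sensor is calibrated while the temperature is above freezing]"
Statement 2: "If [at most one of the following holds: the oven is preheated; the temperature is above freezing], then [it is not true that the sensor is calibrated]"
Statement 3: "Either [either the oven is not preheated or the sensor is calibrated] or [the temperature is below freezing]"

2

Let Q = "the oven is preheated" (True), K = "the sensor is calibrated" (True), P = "the temperature is below freezing" (True).

Statement 1: Parsed as not (Q iff (K and not P))

not P = not True = False
K and not P = True and False = False
Q iff (K and not P) = True iff False = False
not (Q iff (K and not P)) = not False = True
Thus Statement 1 is true.

Statement 2: Formalization: (Q nand not P) -> not K

not P = not True = False
Q nand not P = True nand False = True
not K = not True = False
(Q nand not P) -> not K = True -> False = False
Hence Statement 2 is false.

Statement 3: Formalization: (not Q or K) or P

not Q = not True = False
not Q or K = False or True = True
(not Q or K) or P = True or True = True
So Statement 3 is true.

True statements: 2.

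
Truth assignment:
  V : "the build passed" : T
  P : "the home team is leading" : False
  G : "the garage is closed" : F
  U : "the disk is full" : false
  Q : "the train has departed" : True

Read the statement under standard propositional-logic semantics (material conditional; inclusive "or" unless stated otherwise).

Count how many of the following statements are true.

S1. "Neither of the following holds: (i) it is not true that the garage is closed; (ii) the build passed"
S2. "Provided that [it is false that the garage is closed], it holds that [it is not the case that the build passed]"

0

S1: In symbols: ~G nor V

~G = ~F = T
~G nor V = T nor T = F
So S1 is false.

S2: Formalization: ~G -> ~V

~G = ~F = T
~V = ~T = F
~G -> ~V = T -> F = F
Hence S2 is false.

True statements: 0 (none).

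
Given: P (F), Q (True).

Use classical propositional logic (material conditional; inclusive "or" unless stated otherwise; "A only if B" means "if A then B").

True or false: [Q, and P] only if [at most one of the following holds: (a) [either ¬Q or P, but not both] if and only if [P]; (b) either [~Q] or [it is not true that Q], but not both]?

Values: Q=True, P=False.
Parsed as (Q and P) -> (((not Q xor P) iff P) nand (not Q xor not Q))

Q and P = True and False = False
not Q = not True = False
not Q xor P = False xor False = False
(not Q xor P) iff P = False iff False = True
not Q = not True = False
not Q = not True = False
not Q xor not Q = False xor False = False
((not Q xor P) iff P) nand (not Q xor not Q) = True nand False = True
(Q and P) -> (((not Q xor P) iff P) nand (not Q xor not Q)) = False -> True = True

true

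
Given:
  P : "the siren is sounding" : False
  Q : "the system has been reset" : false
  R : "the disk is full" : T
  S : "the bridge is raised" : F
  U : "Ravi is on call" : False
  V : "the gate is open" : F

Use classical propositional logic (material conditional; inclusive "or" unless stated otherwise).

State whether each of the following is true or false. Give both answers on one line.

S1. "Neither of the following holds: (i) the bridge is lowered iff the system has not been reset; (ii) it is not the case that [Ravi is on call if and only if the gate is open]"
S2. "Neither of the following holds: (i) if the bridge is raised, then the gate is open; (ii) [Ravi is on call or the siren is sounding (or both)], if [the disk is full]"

S1: Formalization: (~S <-> ~Q) nor ~(U <-> V)

~S = ~F = T
~Q = ~F = T
~S <-> ~Q = T <-> T = T
U <-> V = F <-> F = T
~(U <-> V) = ~T = F
(~S <-> ~Q) nor ~(U <-> V) = T nor F = F
Thus S1 is false.

S2: In symbols: (S -> V) nor (R -> (U | P))

S -> V = F -> F = T
U | P = F | F = F
R -> (U | P) = T -> F = F
(S -> V) nor (R -> (U | P)) = T nor F = F
Thus S2 is false.

S1 False; S2 False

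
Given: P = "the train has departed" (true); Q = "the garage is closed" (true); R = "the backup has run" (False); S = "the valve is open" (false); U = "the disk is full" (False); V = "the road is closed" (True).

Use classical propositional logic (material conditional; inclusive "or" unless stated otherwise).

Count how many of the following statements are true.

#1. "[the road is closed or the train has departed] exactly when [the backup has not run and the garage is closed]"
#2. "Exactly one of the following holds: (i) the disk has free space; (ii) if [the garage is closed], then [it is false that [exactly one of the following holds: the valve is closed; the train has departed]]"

#1: Formalization: (V | P) <-> (~R & Q)

V | P = T | T = T
~R = ~F = T
~R & Q = T & T = T
(V | P) <-> (~R & Q) = T <-> T = T
Hence #1 is true.

#2: In symbols: ~U xor (Q -> ~(~S xor P))

~U = ~F = T
~S = ~F = T
~S xor P = T xor T = F
~(~S xor P) = ~F = T
Q -> ~(~S xor P) = T -> T = T
~U xor (Q -> ~(~S xor P)) = T xor T = F
So #2 is false.

True statements: 1 (#1).

1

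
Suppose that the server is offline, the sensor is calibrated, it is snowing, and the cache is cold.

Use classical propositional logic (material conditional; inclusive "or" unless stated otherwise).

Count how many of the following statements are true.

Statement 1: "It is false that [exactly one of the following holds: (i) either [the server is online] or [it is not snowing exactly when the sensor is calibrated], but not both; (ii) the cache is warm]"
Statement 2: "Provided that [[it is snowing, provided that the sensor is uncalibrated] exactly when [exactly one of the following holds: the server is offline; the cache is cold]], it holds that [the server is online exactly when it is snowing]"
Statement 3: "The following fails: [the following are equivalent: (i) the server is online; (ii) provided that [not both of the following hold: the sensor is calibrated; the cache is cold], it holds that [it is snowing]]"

Let P = "the server is online" (False), R = "it is snowing" (True), Q = "the sensor is calibrated" (True), S = "the cache is warm" (False).

Statement 1: Formalization: not ((P xor (not R iff Q)) xor S)

not R = not True = False
not R iff Q = False iff True = False
P xor (not R iff Q) = False xor False = False
(P xor (not R iff Q)) xor S = False xor False = False
not ((P xor (not R iff Q)) xor S) = not False = True
Thus Statement 1 is true.

Statement 2: This is ((not Q -> R) iff (not P xor not S)) -> (P iff R).

not Q = not True = False
not Q -> R = False -> True = True
not P = not False = True
not S = not False = True
not P xor not S = True xor True = False
(not Q -> R) iff (not P xor not S) = True iff False = False
P iff R = False iff True = False
((not Q -> R) iff (not P xor not S)) -> (P iff R) = False -> False = True
Thus Statement 2 is true.

Statement 3: In symbols: not (P iff ((Q nand not S) -> R))

not S = not False = True
Q nand not S = True nand True = False
(Q nand not S) -> R = False -> True = True
P iff ((Q nand not S) -> R) = False iff True = False
not (P iff ((Q nand not S) -> R)) = not False = True
Thus Statement 3 is true.

3 of the 3 statements are true.

3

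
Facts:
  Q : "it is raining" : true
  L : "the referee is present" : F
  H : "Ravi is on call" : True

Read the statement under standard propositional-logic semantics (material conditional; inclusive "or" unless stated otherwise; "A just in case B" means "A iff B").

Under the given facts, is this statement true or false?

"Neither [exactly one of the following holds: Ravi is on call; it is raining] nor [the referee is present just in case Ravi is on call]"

true

Formalization: (H ⊕ Q) ↓ (L ↔ H)

H ⊕ Q = T ⊕ T = F
L ↔ H = F ↔ T = F
(H ⊕ Q) ↓ (L ↔ H) = F ↓ F = T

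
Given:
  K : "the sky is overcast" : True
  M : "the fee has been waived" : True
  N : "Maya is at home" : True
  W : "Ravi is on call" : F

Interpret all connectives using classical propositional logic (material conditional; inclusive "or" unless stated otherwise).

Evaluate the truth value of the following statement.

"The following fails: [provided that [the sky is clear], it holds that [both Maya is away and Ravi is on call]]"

False

Values: K=T, N=T, W=F.
This is ¬(¬K → (¬N ∧ W)).

¬K = ¬T = F
¬N = ¬T = F
¬N ∧ W = F ∧ F = F
¬K → (¬N ∧ W) = F → F = T
¬(¬K → (¬N ∧ W)) = ¬T = F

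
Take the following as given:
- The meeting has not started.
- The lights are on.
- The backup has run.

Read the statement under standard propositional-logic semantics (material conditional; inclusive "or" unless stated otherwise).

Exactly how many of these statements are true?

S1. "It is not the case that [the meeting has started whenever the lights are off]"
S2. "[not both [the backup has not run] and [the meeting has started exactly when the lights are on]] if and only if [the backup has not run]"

Let H = "the lights are on" (T), Q = "the meeting has started" (F), W = "the backup has run" (T).

S1: Formalization: ¬(¬H → Q)

¬H = ¬T = F
¬H → Q = F → F = T
¬(¬H → Q) = ¬T = F
Hence S1 is false.

S2: In symbols: (¬W ↑ (Q ↔ H)) ↔ ¬W

¬W = ¬T = F
Q ↔ H = F ↔ T = F
¬W ↑ (Q ↔ H) = F ↑ F = T
¬W = ¬T = F
(¬W ↑ (Q ↔ H)) ↔ ¬W = T ↔ F = F
Hence S2 is false.

Count: 0.

0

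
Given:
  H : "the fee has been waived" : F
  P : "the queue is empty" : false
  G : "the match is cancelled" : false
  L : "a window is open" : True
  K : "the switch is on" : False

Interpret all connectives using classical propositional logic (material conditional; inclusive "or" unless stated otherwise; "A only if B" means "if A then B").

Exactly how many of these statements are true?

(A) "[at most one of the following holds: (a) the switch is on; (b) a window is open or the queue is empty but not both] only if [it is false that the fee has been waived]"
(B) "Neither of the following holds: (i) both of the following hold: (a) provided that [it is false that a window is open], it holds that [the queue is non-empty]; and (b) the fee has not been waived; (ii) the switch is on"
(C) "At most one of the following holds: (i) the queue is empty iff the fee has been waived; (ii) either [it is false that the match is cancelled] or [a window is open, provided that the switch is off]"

1

(A): Formalization: (K nand (L xor P)) -> ~H

L xor P = T xor F = T
K nand (L xor P) = F nand T = T
~H = ~F = T
(K nand (L xor P)) -> ~H = T -> T = T
Hence (A) is true.

(B): In symbols: ((~L -> ~P) & ~H) nor K

~L = ~T = F
~P = ~F = T
~L -> ~P = F -> T = T
~H = ~F = T
(~L -> ~P) & ~H = T & T = T
((~L -> ~P) & ~H) nor K = T nor F = F
Hence (B) is false.

(C): Formalization: (P <-> H) nand (~G | (~K -> L))

P <-> H = F <-> F = T
~G = ~F = T
~K = ~F = T
~K -> L = T -> T = T
~G | (~K -> L) = T | T = T
(P <-> H) nand (~G | (~K -> L)) = T nand T = F
Hence (C) is false.

True statements: 1.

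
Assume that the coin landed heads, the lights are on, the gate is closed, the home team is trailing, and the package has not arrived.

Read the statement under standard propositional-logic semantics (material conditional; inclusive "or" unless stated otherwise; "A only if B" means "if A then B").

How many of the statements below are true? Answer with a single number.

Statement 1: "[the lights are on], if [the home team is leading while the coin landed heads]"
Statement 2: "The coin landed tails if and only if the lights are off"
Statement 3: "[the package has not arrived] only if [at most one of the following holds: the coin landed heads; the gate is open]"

3

Let S = "the home team is leading" (False), H = "the coin landed heads" (True), N = "the lights are on" (True), P = "the package has arrived" (False), U = "the gate is open" (False).

Statement 1: Parsed as (S and H) -> N

S and H = False and True = False
(S and H) -> N = False -> True = True
Thus Statement 1 is true.

Statement 2: Parsed as not H iff not N

not H = not True = False
not N = not True = False
not H iff not N = False iff False = True
Hence Statement 2 is true.

Statement 3: Parsed as not P -> (H nand U)

not P = not False = True
H nand U = True nand False = True
not P -> (H nand U) = True -> True = True
So Statement 3 is true.

True statements: 3 (Statement 1, Statement 2, Statement 3).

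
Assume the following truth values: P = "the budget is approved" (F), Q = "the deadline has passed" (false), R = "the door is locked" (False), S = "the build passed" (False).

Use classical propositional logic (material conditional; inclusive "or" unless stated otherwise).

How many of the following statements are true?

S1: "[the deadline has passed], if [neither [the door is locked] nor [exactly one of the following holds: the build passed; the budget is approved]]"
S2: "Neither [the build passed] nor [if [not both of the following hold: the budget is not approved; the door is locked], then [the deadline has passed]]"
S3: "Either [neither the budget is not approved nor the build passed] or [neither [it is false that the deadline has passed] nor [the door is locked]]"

1

S1: This is (R nor (S xor P)) -> Q.

S xor P = False xor False = False
R nor (S xor P) = False nor False = True
(R nor (S xor P)) -> Q = True -> False = False
Hence S1 is false.

S2: Parsed as S nor ((not P nand R) -> Q)

not P = not False = True
not P nand R = True nand False = True
(not P nand R) -> Q = True -> False = False
S nor ((not P nand R) -> Q) = False nor False = True
Hence S2 is true.

S3: Parsed as (not P nor S) or (not Q nor R)

not P = not False = True
not P nor S = True nor False = False
not Q = not False = True
not Q nor R = True nor False = False
(not P nor S) or (not Q nor R) = False or False = False
Thus S3 is false.

True statements: 1.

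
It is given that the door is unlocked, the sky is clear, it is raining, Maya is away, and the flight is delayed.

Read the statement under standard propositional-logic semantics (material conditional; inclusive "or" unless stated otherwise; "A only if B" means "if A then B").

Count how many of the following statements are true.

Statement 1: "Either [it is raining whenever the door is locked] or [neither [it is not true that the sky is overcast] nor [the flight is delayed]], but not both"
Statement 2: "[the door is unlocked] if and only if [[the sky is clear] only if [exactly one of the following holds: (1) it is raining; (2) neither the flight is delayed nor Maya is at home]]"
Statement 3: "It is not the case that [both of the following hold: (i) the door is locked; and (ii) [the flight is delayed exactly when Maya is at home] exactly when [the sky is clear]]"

Let P = "the door is locked" (F), R = "it is raining" (T), Q = "the sky is overcast" (F), U = "the flight is delayed" (T), S = "Maya is at home" (F).

Statement 1: Formalization: (P -> R) xor (~Q nor U)

P -> R = F -> T = T
~Q = ~F = T
~Q nor U = T nor T = F
(P -> R) xor (~Q nor U) = T xor F = T
Thus Statement 1 is true.

Statement 2: In symbols: ~P <-> (~Q -> (R xor (U nor S)))

~P = ~F = T
~Q = ~F = T
U nor S = T nor F = F
R xor (U nor S) = T xor F = T
~Q -> (R xor (U nor S)) = T -> T = T
~P <-> (~Q -> (R xor (U nor S))) = T <-> T = T
Thus Statement 2 is true.

Statement 3: In symbols: ~(P & ((U <-> S) <-> ~Q))

U <-> S = T <-> F = F
~Q = ~F = T
(U <-> S) <-> ~Q = F <-> T = F
P & ((U <-> S) <-> ~Q) = F & F = F
~(P & ((U <-> S) <-> ~Q)) = ~F = T
Thus Statement 3 is true.

3 of the 3 statements are true (Statement 1, Statement 2, Statement 3).

3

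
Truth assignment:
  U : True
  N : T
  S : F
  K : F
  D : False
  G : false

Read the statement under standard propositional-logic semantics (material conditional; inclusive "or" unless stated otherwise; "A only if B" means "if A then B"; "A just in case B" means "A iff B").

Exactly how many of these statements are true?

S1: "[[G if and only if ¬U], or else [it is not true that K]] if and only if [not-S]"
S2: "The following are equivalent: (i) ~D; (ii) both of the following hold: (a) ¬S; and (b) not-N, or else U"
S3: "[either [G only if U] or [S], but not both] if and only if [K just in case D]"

S1: This is ((G iff not U) or not K) iff not S.

not U = not True = False
G iff not U = False iff False = True
not K = not False = True
(G iff not U) or not K = True or True = True
not S = not False = True
((G iff not U) or not K) iff not S = True iff True = True
Hence S1 is true.

S2: In symbols: not D iff (not S and (not N or U))

not D = not False = True
not S = not False = True
not N = not True = False
not N or U = False or True = True
not S and (not N or U) = True and True = True
not D iff (not S and (not N or U)) = True iff True = True
So S2 is true.

S3: This is ((G -> U) xor S) iff (K iff D).

G -> U = False -> True = True
(G -> U) xor S = True xor False = True
K iff D = False iff False = True
((G -> U) xor S) iff (K iff D) = True iff True = True
Thus S3 is true.

True statements: 3.

3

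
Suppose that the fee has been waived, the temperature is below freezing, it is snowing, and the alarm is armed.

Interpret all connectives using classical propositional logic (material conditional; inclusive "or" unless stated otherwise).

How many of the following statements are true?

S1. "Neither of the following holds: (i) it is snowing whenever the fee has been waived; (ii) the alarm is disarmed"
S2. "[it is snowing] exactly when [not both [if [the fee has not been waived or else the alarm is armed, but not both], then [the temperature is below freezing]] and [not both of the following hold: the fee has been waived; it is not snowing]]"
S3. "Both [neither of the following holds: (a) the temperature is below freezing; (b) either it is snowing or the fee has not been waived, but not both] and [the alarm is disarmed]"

Let P = "the fee has been waived" (T), R = "it is snowing" (T), S = "the alarm is armed" (T), Q = "the temperature is below freezing" (T).

S1: Formalization: (P -> R) nor ~S

P -> R = T -> T = T
~S = ~T = F
(P -> R) nor ~S = T nor F = F
Hence S1 is false.

S2: Formalization: R <-> (((~P xor S) -> Q) nand (P nand ~R))

~P = ~T = F
~P xor S = F xor T = T
(~P xor S) -> Q = T -> T = T
~R = ~T = F
P nand ~R = T nand F = T
((~P xor S) -> Q) nand (P nand ~R) = T nand T = F
R <-> (((~P xor S) -> Q) nand (P nand ~R)) = T <-> F = F
Thus S2 is false.

S3: This is (Q nor (R xor ~P)) & ~S.

~P = ~T = F
R xor ~P = T xor F = T
Q nor (R xor ~P) = T nor T = F
~S = ~T = F
(Q nor (R xor ~P)) & ~S = F & F = F
So S3 is false.

Count: 0.

0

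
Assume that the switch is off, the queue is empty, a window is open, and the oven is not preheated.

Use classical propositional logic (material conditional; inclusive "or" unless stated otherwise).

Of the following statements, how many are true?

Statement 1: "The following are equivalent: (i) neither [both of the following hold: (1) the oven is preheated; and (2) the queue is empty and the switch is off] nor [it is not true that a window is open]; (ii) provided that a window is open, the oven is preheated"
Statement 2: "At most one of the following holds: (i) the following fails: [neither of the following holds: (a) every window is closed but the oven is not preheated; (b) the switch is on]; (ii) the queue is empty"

1

Let S = "the oven is preheated" (False), Q = "the queue is empty" (True), P = "the switch is on" (False), R = "a window is open" (True).

Statement 1: Parsed as ((S and (Q and not P)) nor not R) iff (R -> S)

not P = not False = True
Q and not P = True and True = True
S and (Q and not P) = False and True = False
not R = not True = False
(S and (Q and not P)) nor not R = False nor False = True
R -> S = True -> False = False
((S and (Q and not P)) nor not R) iff (R -> S) = True iff False = False
Hence Statement 1 is false.

Statement 2: This is not ((not R and not S) nor P) nand Q.

not R = not True = False
not S = not False = True
not R and not S = False and True = False
(not R and not S) nor P = False nor False = True
not ((not R and not S) nor P) = not True = False
not ((not R and not S) nor P) nand Q = False nand True = True
So Statement 2 is true.

True statements: 1.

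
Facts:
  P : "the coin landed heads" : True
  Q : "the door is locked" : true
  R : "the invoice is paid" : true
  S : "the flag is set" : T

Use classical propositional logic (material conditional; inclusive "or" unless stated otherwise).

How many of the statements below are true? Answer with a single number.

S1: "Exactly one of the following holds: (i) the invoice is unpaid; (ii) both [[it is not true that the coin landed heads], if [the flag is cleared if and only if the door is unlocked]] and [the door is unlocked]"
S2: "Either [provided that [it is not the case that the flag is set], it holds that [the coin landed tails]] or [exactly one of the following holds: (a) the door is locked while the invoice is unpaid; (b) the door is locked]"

S1: Formalization: ~R xor (((~S <-> ~Q) -> ~P) & ~Q)

~R = ~T = F
~S = ~T = F
~Q = ~T = F
~S <-> ~Q = F <-> F = T
~P = ~T = F
(~S <-> ~Q) -> ~P = T -> F = F
~Q = ~T = F
((~S <-> ~Q) -> ~P) & ~Q = F & F = F
~R xor (((~S <-> ~Q) -> ~P) & ~Q) = F xor F = F
Hence S1 is false.

S2: Parsed as (~S -> ~P) | ((Q & ~R) xor Q)

~S = ~T = F
~P = ~T = F
~S -> ~P = F -> F = T
~R = ~T = F
Q & ~R = T & F = F
(Q & ~R) xor Q = F xor T = T
(~S -> ~P) | ((Q & ~R) xor Q) = T | T = T
So S2 is true.

Count: 1.

1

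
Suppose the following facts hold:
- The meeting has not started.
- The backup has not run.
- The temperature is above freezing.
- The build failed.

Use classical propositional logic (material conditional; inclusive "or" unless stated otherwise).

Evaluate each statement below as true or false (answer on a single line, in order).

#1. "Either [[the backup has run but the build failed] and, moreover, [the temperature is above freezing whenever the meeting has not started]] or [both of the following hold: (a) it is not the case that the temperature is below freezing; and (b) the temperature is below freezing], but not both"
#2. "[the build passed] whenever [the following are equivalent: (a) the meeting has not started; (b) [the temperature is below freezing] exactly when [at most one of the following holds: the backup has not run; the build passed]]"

#1 False / #2 True

Let Q = "the backup has run" (False), S = "the build passed" (False), P = "the meeting has started" (False), R = "the temperature is below freezing" (False).

#1: Formalization: ((Q and not S) and (not P -> not R)) xor (not R and R)

not S = not False = True
Q and not S = False and True = False
not P = not False = True
not R = not False = True
not P -> not R = True -> True = True
(Q and not S) and (not P -> not R) = False and True = False
not R = not False = True
not R and R = True and False = False
((Q and not S) and (not P -> not R)) xor (not R and R) = False xor False = False
So #1 is false.

#2: In symbols: (not P iff (R iff (not Q nand S))) -> S

not P = not False = True
not Q = not False = True
not Q nand S = True nand False = True
R iff (not Q nand S) = False iff True = False
not P iff (R iff (not Q nand S)) = True iff False = False
(not P iff (R iff (not Q nand S))) -> S = False -> False = True
Hence #2 is true.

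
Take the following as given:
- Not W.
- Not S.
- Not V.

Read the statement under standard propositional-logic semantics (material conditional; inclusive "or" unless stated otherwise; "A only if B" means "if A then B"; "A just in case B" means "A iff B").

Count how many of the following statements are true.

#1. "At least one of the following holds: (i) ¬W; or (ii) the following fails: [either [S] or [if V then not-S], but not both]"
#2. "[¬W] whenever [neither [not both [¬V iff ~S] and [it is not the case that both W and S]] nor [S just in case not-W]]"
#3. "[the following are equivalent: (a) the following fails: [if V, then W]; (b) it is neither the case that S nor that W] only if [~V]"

#1: Formalization: ~W | ~(S xor (V -> ~S))

~W = ~F = T
~S = ~F = T
V -> ~S = F -> T = T
S xor (V -> ~S) = F xor T = T
~(S xor (V -> ~S)) = ~T = F
~W | ~(S xor (V -> ~S)) = T | F = T
So #1 is true.

#2: This is (((~V <-> ~S) nand (W nand S)) nor (S <-> ~W)) -> ~W.

~V = ~F = T
~S = ~F = T
~V <-> ~S = T <-> T = T
W nand S = F nand F = T
(~V <-> ~S) nand (W nand S) = T nand T = F
~W = ~F = T
S <-> ~W = F <-> T = F
((~V <-> ~S) nand (W nand S)) nor (S <-> ~W) = F nor F = T
~W = ~F = T
(((~V <-> ~S) nand (W nand S)) nor (S <-> ~W)) -> ~W = T -> T = T
Hence #2 is true.

#3: Formalization: (~(V -> W) <-> (S nor W)) -> ~V

V -> W = F -> F = T
~(V -> W) = ~T = F
S nor W = F nor F = T
~(V -> W) <-> (S nor W) = F <-> T = F
~V = ~F = T
(~(V -> W) <-> (S nor W)) -> ~V = F -> T = T
Thus #3 is true.

True statements: 3 (#1, #2, #3).

3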